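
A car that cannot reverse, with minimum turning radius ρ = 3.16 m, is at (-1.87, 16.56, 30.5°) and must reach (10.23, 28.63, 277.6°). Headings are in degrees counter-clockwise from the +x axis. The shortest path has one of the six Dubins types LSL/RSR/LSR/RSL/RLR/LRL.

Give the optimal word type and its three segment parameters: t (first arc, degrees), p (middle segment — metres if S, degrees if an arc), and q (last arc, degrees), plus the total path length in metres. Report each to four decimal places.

Let ψ = atan2(Δy, Δx) = atan2(12.07, 12.10) = 44.9289° be the start→goal bearing.
Normalize: d = |goal − start| / ρ = 17.090784/3.16 = 5.408476, α = (θ_start − ψ) mod 360° = 345.5711° = 6.031354 rad, β = (θ_goal − ψ) mod 360° = 232.6711° = 4.060877 rad.
Common terms: sin α = -0.249178, cos α = 0.968458, sin β = -0.795168, cos β = -0.606389, cos(α−β) = -0.389124, d² = 29.251612. Work in radians in the unit-radius frame; every candidate has L = ρ·(t + p + q).
LSL: p² = 2 + d² − 2cos(α−β) + 2d(sin α − sin β) = 37.935805; p = √p² = 6.159205; φ = atan2(cos β − cos α, d + sin α − sin β) = -0.258561 rad; t = (φ − α) mod 2π = 6.276455 rad, q = (β − φ) mod 2π = 4.319438 rad → L = 3.16·(6.276455 + 6.159205 + 4.319438) = 3.16·16.755099 = 52.946112 m
RSR: p² = 2 + d² − 2cos(α−β) + 2d(sin β − sin α) = 26.123915; p = √p² = 5.111156; φ = atan2(cos α − cos β, d − sin α + sin β) = 0.313216 rad; t = (α − φ) mod 2π = 5.718138 rad, q = (φ − β) mod 2π = 2.535524 rad → L = 3.16·(5.718138 + 5.111156 + 2.535524) = 3.16·13.364818 = 42.232825 m
LSR: p² = d² − 2 + 2cos(α−β) + 2d(sin α + sin β) = 15.176724; p = √p² = 3.895731; φ = atan2(−cos α − cos β, d + sin α + sin β) − atan2(−2, p) = 0.391521 rad; t = (φ − α) mod 2π = 0.643353 rad, q = (φ − β) mod 2π = 2.613829 rad → L = 3.16·(0.643353 + 3.895731 + 2.613829) = 3.16·7.152913 = 22.603206 m
RSL: p² = d² − 2 + 2cos(α−β) − 2d(sin α + sin β) = 37.770005; p = √p² = 6.145731; φ = atan2(cos α + cos β, d − sin α − sin β) − atan2(2, p) = -0.258569 rad; t = (α − φ) mod 2π = 0.006737 rad, q = (β − φ) mod 2π = 4.319446 rad → L = 3.16·(0.006737 + 6.145731 + 4.319446) = 3.16·10.471914 = 33.091247 m
RLR: c = (6 − d² + 2cos(α−β) + 2d(sin α − sin β))/8 = -2.265489, |c| > 1 → infeasible
LRL: c = (6 − d² + 2cos(α−β) − 2d(sin α − sin β))/8 = -3.741976, |c| > 1 → infeasible
Shortest: LSR with L = 22.603206 m ≈ 22.6032 m
Convert LSR to answer units (arcs ×180/π): t = 0.643353·180/π = 36.8614°, p = ρ·p = 3.16·3.895731 = 12.3105 m, q = 2.613829·180/π = 149.7614°, L = 22.6032 m.

LSR: t = 36.8614°, p = 12.3105 m, q = 149.7614°, L = 22.6032 m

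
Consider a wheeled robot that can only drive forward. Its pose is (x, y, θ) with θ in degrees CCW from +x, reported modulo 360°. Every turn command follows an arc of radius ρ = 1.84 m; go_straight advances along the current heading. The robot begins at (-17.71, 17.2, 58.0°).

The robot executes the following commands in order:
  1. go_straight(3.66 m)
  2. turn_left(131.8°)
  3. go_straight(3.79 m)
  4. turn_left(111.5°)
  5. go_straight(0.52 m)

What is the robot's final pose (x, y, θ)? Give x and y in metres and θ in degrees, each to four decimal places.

(-22.3677, 19.2336, 301.3000°)

set_pose: (x, y, θ) = (-17.7100, 17.2000, 58.0000°), ρ = 1.84
go_straight(3.66): x += 3.66·cos θ, y += 3.66·sin θ → (-15.7705, 20.3039, 58.0000°)
turn_left(131.8°): centre at ρ to the left, rotate +131.8° → (-17.6441, 23.0921, 189.8000°)
go_straight(3.79): x += 3.79·cos θ, y += 3.79·sin θ → (-21.3788, 22.4470, 189.8000°)
turn_left(111.5°): centre at ρ to the left, rotate +111.5° → (-22.6378, 19.6779, 301.3000°)
go_straight(0.52): x += 0.52·cos θ, y += 0.52·sin θ → (-22.3677, 19.2336, 301.3000°)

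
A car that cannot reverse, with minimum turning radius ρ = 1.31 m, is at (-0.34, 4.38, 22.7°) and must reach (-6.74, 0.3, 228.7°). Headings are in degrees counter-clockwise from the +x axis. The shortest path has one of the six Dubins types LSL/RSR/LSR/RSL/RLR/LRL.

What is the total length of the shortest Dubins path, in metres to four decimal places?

Let ψ = atan2(Δy, Δx) = atan2(-4.08, -6.40) = -147.4825° be the start→goal bearing.
Normalize: d = |goal − start| / ρ = 7.589888/1.31 = 5.793808, α = (θ_start − ψ) mod 360° = 170.1825° = 2.970245 rad, β = (θ_goal − ψ) mod 360° = 16.1825° = 0.282438 rad.
Common terms: sin α = 0.170511, cos α = -0.985356, sin β = 0.278698, cos β = 0.960379, cos(α−β) = -0.898794, d² = 33.568207. Work in radians in the unit-radius frame; every candidate has L = ρ·(t + p + q).
LSL: p² = 2 + d² − 2cos(α−β) + 2d(sin α − sin β) = 36.112166; p = √p² = 6.009340; φ = atan2(cos β − cos α, d + sin α − sin β) = 0.329727 rad; t = (φ − α) mod 2π = 3.642668 rad, q = (β − φ) mod 2π = 6.235896 rad → L = 1.31·(3.642668 + 6.009340 + 6.235896) = 1.31·15.887903 = 20.813154 m
RSR: p² = 2 + d² − 2cos(α−β) + 2d(sin β − sin α) = 38.619424; p = √p² = 6.214453; φ = atan2(cos α − cos β, d − sin α + sin β) = -0.318454 rad; t = (α − φ) mod 2π = 3.288698 rad, q = (φ − β) mod 2π = 5.682294 rad → L = 1.31·(3.288698 + 6.214453 + 5.682294) = 1.31·15.185445 = 19.892933 m
LSR: p² = d² − 2 + 2cos(α−β) + 2d(sin α + sin β) = 34.975871; p = √p² = 5.914040; φ = atan2(−cos α − cos β, d + sin α + sin β) − atan2(−2, p) = 0.330105 rad; t = (φ − α) mod 2π = 3.643046 rad, q = (φ − β) mod 2π = 0.047668 rad → L = 1.31·(3.643046 + 5.914040 + 0.047668) = 1.31·9.604754 = 12.582228 m
RSL: p² = d² − 2 + 2cos(α−β) − 2d(sin α + sin β) = 24.565366; p = √p² = 4.956346; φ = atan2(cos α + cos β, d − sin α − sin β) − atan2(2, p) = -0.388213 rad; t = (α − φ) mod 2π = 3.358458 rad, q = (β − φ) mod 2π = 0.670651 rad → L = 1.31·(3.358458 + 4.956346 + 0.670651) = 1.31·8.985455 = 11.770946 m
RLR: c = (6 − d² + 2cos(α−β) + 2d(sin α − sin β))/8 = -3.827428, |c| > 1 → infeasible
LRL: c = (6 − d² + 2cos(α−β) − 2d(sin α − sin β))/8 = -3.514021, |c| > 1 → infeasible
Shortest: RSL with L = 11.770946 m ≈ 11.7709 m

11.7709 m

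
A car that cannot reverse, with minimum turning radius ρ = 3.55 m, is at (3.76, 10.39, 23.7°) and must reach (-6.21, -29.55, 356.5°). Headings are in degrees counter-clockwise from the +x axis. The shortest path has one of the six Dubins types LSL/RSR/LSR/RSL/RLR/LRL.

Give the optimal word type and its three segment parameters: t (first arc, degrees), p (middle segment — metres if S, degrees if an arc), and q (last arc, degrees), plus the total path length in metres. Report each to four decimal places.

Let ψ = atan2(Δy, Δx) = atan2(-39.94, -9.97) = -104.0160° be the start→goal bearing.
Normalize: d = |goal − start| / ρ = 41.165574/3.55 = 11.595936, α = (θ_start − ψ) mod 360° = 127.7160° = 2.229065 rad, β = (θ_goal − ψ) mod 360° = 100.5160° = 1.754335 rad.
Common terms: sin α = 0.791053, cos α = -0.611748, sin β = 0.983204, cos β = -0.182510, cos(α−β) = 0.889416, d² = 134.465741. Work in radians in the unit-radius frame; every candidate has L = ρ·(t + p + q).
LSL: p² = 2 + d² − 2cos(α−β) + 2d(sin α − sin β) = 130.230563; p = √p² = 11.411861; φ = atan2(cos β − cos α, d + sin α − sin β) = 0.037622 rad; t = (φ − α) mod 2π = 4.091743 rad, q = (β − φ) mod 2π = 1.716713 rad → L = 3.55·(4.091743 + 11.411861 + 1.716713) = 3.55·17.220316 = 61.132123 m
RSR: p² = 2 + d² − 2cos(α−β) + 2d(sin β − sin α) = 139.143254; p = √p² = 11.795900; φ = atan2(cos α − cos β, d − sin α + sin β) = -0.036397 rad; t = (α − φ) mod 2π = 2.265461 rad, q = (φ − β) mod 2π = 4.492454 rad → L = 3.55·(2.265461 + 11.795900 + 4.492454) = 3.55·18.553815 = 65.866042 m
LSR: p² = d² − 2 + 2cos(α−β) + 2d(sin α + sin β) = 175.392913; p = √p² = 13.243599; φ = atan2(−cos α − cos β, d + sin α + sin β) − atan2(−2, p) = 0.209219 rad; t = (φ − α) mod 2π = 4.263340 rad, q = (φ − β) mod 2π = 4.738070 rad → L = 3.55·(4.263340 + 13.243599 + 4.738070) = 3.55·22.245008 = 78.969780 m
RSL: p² = d² − 2 + 2cos(α−β) − 2d(sin α + sin β) = 93.096234; p = √p² = 9.648639; φ = atan2(cos α + cos β, d − sin α − sin β) − atan2(2, p) = -0.285081 rad; t = (α − φ) mod 2π = 2.514145 rad, q = (β − φ) mod 2π = 2.039416 rad → L = 3.55·(2.514145 + 9.648639 + 2.039416) = 3.55·14.202200 = 50.417811 m
RLR: c = (6 − d² + 2cos(α−β) + 2d(sin α − sin β))/8 = -16.392907, |c| > 1 → infeasible
LRL: c = (6 − d² + 2cos(α−β) − 2d(sin α − sin β))/8 = -15.278820, |c| > 1 → infeasible
Shortest: RSL with L = 50.417811 m ≈ 50.4178 m
Convert RSL to answer units (arcs ×180/π): t = 2.514145·180/π = 144.0499°, p = ρ·p = 3.55·9.648639 = 34.2527 m, q = 2.039416·180/π = 116.8499°, L = 50.4178 m.

RSL: t = 144.0499°, p = 34.2527 m, q = 116.8499°, L = 50.4178 m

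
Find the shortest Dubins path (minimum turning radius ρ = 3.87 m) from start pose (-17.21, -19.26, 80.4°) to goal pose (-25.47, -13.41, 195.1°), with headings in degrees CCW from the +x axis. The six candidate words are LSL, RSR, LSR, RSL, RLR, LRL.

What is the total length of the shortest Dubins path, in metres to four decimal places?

Let ψ = atan2(Δy, Δx) = atan2(5.85, -8.26) = 144.6926° be the start→goal bearing.
Normalize: d = |goal − start| / ρ = 10.121764/3.87 = 2.615443, α = (θ_start − ψ) mod 360° = 295.7074° = 5.161067 rad, β = (θ_goal − ψ) mod 360° = 50.4074° = 0.879774 rad.
Common terms: sin α = -0.901021, cos α = 0.433775, sin β = 0.770595, cos β = 0.637325, cos(α−β) = -0.417867, d² = 6.840541. Work in radians in the unit-radius frame; every candidate has L = ρ·(t + p + q).
LSL: p² = 2 + d² − 2cos(α−β) + 2d(sin α − sin β) = 0.932241; p = √p² = 0.965526; φ = atan2(cos β − cos α, d + sin α − sin β) = 0.212411 rad; t = (φ − α) mod 2π = 1.334530 rad, q = (β − φ) mod 2π = 0.667363 rad → L = 3.87·(1.334530 + 0.965526 + 0.667363) = 3.87·2.967419 = 11.483911 m
RSR: p² = 2 + d² − 2cos(α−β) + 2d(sin β − sin α) = 18.420310; p = √p² = 4.291889; φ = atan2(cos α − cos β, d − sin α + sin β) = -0.047444 rad; t = (α − φ) mod 2π = 5.208512 rad, q = (φ − β) mod 2π = 5.355966 rad → L = 3.87·(5.208512 + 4.291889 + 5.355966) = 3.87·14.856367 = 57.494139 m
LSR: p² = d² − 2 + 2cos(α−β) + 2d(sin α + sin β) = 3.322563; p = √p² = 1.822790; φ = atan2(−cos α − cos β, d + sin α + sin β) − atan2(−2, p) = 0.424760 rad; t = (φ − α) mod 2π = 1.546878 rad, q = (φ − β) mod 2π = 5.828171 rad → L = 3.87·(1.546878 + 1.822790 + 5.828171) = 3.87·9.197839 = 35.595636 m
RSL: p² = d² − 2 + 2cos(α−β) − 2d(sin α + sin β) = 4.687051; p = √p² = 2.164960; φ = atan2(cos α + cos β, d − sin α − sin β) − atan2(2, p) = -0.373890 rad; t = (α − φ) mod 2π = 5.534957 rad, q = (β − φ) mod 2π = 1.253664 rad → L = 3.87·(5.534957 + 2.164960 + 1.253664) = 3.87·8.953580 = 34.650356 m
RLR: c = (6 − d² + 2cos(α−β) + 2d(sin α − sin β))/8 = -1.302539, |c| > 1 → infeasible
LRL: c = (6 − d² + 2cos(α−β) − 2d(sin α − sin β))/8 = 0.883470; p = 2π − arccos c = 5.795607 rad; φ = atan2(cos β − cos α, d + sin α − sin β) = 0.212411 rad; t = (φ − α + p/2) mod 2π = 4.232333 rad, q = (β − α − t + p) mod 2π = 3.565166 rad → L = 3.87·(4.232333 + 5.795607 + 3.565166) = 3.87·13.593106 = 52.605321 m
Shortest: LSL with L = 11.483911 m ≈ 11.4839 m

11.4839 m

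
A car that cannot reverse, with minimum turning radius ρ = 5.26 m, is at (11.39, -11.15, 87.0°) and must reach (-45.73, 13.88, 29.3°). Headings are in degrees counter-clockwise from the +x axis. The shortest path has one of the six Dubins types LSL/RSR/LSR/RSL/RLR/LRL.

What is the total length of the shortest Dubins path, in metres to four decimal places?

Let ψ = atan2(Δy, Δx) = atan2(25.03, -57.12) = 156.3370° be the start→goal bearing.
Normalize: d = |goal − start| / ρ = 62.363413/5.26 = 11.856162, α = (θ_start − ψ) mod 360° = 290.6630° = 5.073027 rad, β = (θ_goal − ψ) mod 360° = 232.9630° = 4.065972 rad.
Common terms: sin α = -0.935672, cos α = 0.352871, sin β = -0.798247, cos β = -0.602330, cos(α−β) = 0.534352, d² = 140.568582. Work in radians in the unit-radius frame; every candidate has L = ρ·(t + p + q).
LSL: p² = 2 + d² − 2cos(α−β) + 2d(sin α − sin β) = 138.241220; p = √p² = 11.757603; φ = atan2(cos β − cos α, d + sin α − sin β) = -0.081331 rad; t = (φ − α) mod 2π = 1.128827 rad, q = (β − φ) mod 2π = 4.147303 rad → L = 5.26·(1.128827 + 11.757603 + 4.147303) = 5.26·17.033733 = 89.597435 m
RSR: p² = 2 + d² − 2cos(α−β) + 2d(sin β − sin α) = 144.758535; p = √p² = 12.031564; φ = atan2(cos α − cos β, d − sin α + sin β) = 0.079475 rad; t = (α − φ) mod 2π = 4.993552 rad, q = (φ − β) mod 2π = 2.296688 rad → L = 5.26·(4.993552 + 12.031564 + 2.296688) = 5.26·19.321804 = 101.632691 m
LSR: p² = d² − 2 + 2cos(α−β) + 2d(sin α + sin β) = 98.522037; p = √p² = 9.925827; φ = atan2(−cos α − cos β, d + sin α + sin β) − atan2(−2, p) = 0.223472 rad; t = (φ − α) mod 2π = 1.433630 rad, q = (φ − β) mod 2π = 2.440685 rad → L = 5.26·(1.433630 + 9.925827 + 2.440685) = 5.26·13.800142 = 72.588745 m
RSL: p² = d² − 2 + 2cos(α−β) − 2d(sin α + sin β) = 180.752537; p = √p² = 13.444424; φ = atan2(cos α + cos β, d − sin α − sin β) − atan2(2, p) = -0.166031 rad; t = (α − φ) mod 2π = 5.239059 rad, q = (β − φ) mod 2π = 4.232004 rad → L = 5.26·(5.239059 + 13.444424 + 4.232004) = 5.26·22.915486 = 120.535457 m
RLR: c = (6 − d² + 2cos(α−β) + 2d(sin α − sin β))/8 = -17.094817, |c| > 1 → infeasible
LRL: c = (6 − d² + 2cos(α−β) − 2d(sin α − sin β))/8 = -16.280153, |c| > 1 → infeasible
Shortest: LSR with L = 72.588745 m ≈ 72.5887 m

72.5887 m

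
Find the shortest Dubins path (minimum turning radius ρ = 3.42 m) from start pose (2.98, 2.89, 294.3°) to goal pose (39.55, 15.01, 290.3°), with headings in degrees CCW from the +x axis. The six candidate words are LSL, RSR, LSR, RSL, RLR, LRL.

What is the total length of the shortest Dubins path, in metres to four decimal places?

Let ψ = atan2(Δy, Δx) = atan2(12.12, 36.57) = 18.3362° be the start→goal bearing.
Normalize: d = |goal − start| / ρ = 38.526086/3.42 = 11.264937, α = (θ_start − ψ) mod 360° = 275.9638° = 4.816477 rad, β = (θ_goal − ψ) mod 360° = 271.9638° = 4.746664 rad.
Common terms: sin α = -0.994588, cos α = 0.103900, sin β = -0.999413, cos β = 0.034268, cos(α−β) = 0.997564, d² = 126.898815. Work in radians in the unit-radius frame; every candidate has L = ρ·(t + p + q).
LSL: p² = 2 + d² − 2cos(α−β) + 2d(sin α − sin β) = 127.012393; p = √p² = 11.269977; φ = atan2(cos β − cos α, d + sin α − sin β) = -0.006179 rad; t = (φ − α) mod 2π = 1.460530 rad, q = (β − φ) mod 2π = 4.752843 rad → L = 3.42·(1.460530 + 11.269977 + 4.752843) = 3.42·17.483350 = 59.793056 m
RSR: p² = 2 + d² − 2cos(α−β) + 2d(sin β − sin α) = 126.794981; p = √p² = 11.260328; φ = atan2(cos α − cos β, d − sin α + sin β) = 0.006184 rad; t = (α − φ) mod 2π = 4.810293 rad, q = (φ − β) mod 2π = 1.542705 rad → L = 3.42·(4.810293 + 11.260328 + 1.542705) = 3.42·17.613326 = 60.237576 m
LSR: p² = d² − 2 + 2cos(α−β) + 2d(sin α + sin β) = 81.969364; p = √p² = 9.053693; φ = atan2(−cos α − cos β, d + sin α + sin β) − atan2(−2, p) = 0.202510 rad; t = (φ − α) mod 2π = 1.669219 rad, q = (φ − β) mod 2π = 1.739032 rad → L = 3.42·(1.669219 + 9.053693 + 1.739032) = 3.42·12.461944 = 42.619847 m
RSL: p² = d² − 2 + 2cos(α−β) − 2d(sin α + sin β) = 171.818522; p = √p² = 13.107956; φ = atan2(cos α + cos β, d − sin α − sin β) − atan2(2, p) = -0.140991 rad; t = (α − φ) mod 2π = 4.957468 rad, q = (β − φ) mod 2π = 4.887655 rad → L = 3.42·(4.957468 + 13.107956 + 4.887655) = 3.42·22.953079 = 78.499532 m
RLR: c = (6 − d² + 2cos(α−β) + 2d(sin α − sin β))/8 = -14.849373, |c| > 1 → infeasible
LRL: c = (6 − d² + 2cos(α−β) − 2d(sin α − sin β))/8 = -14.876549, |c| > 1 → infeasible
Shortest: LSR with L = 42.619847 m ≈ 42.6198 m

42.6198 m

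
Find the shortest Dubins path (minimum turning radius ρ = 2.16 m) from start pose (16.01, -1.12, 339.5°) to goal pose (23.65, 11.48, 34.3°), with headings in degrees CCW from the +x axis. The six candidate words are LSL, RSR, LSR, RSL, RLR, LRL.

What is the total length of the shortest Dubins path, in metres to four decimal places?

15.7941 m

Let ψ = atan2(Δy, Δx) = atan2(12.60, 7.64) = 58.7695° be the start→goal bearing.
Normalize: d = |goal − start| / ρ = 14.735318/2.16 = 6.821907, α = (θ_start − ψ) mod 360° = 280.7305° = 4.899671 rad, β = (θ_goal − ψ) mod 360° = 335.5305° = 5.856112 rad.
Common terms: sin α = -0.982514, cos α = 0.186190, sin β = -0.414209, cos β = 0.910182, cos(α−β) = 0.576432, d² = 46.538409. Work in radians in the unit-radius frame; every candidate has L = ρ·(t + p + q).
LSL: p² = 2 + d² − 2cos(α−β) + 2d(sin α − sin β) = 39.631697; p = √p² = 6.295371; φ = atan2(cos β − cos α, d + sin α − sin β) = 0.115259 rad; t = (φ − α) mod 2π = 1.498773 rad, q = (β − φ) mod 2π = 5.740853 rad → L = 2.16·(1.498773 + 6.295371 + 5.740853) = 2.16·13.534997 = 29.235593 m
RSR: p² = 2 + d² − 2cos(α−β) + 2d(sin β − sin α) = 55.139391; p = √p² = 7.425590; φ = atan2(cos α − cos β, d − sin α + sin β) = -0.097655 rad; t = (α − φ) mod 2π = 4.997326 rad, q = (φ − β) mod 2π = 0.329419 rad → L = 2.16·(4.997326 + 7.425590 + 0.329419) = 2.16·12.752335 = 27.545044 m
LSR: p² = d² − 2 + 2cos(α−β) + 2d(sin α + sin β) = 26.634650; p = √p² = 5.160877; φ = atan2(−cos α − cos β, d + sin α + sin β) − atan2(−2, p) = 0.170308 rad; t = (φ − α) mod 2π = 1.553821 rad, q = (φ − β) mod 2π = 0.597381 rad → L = 2.16·(1.553821 + 5.160877 + 0.597381) = 2.16·7.312079 = 15.794091 m
RSL: p² = d² − 2 + 2cos(α−β) − 2d(sin α + sin β) = 64.747897; p = √p² = 8.046608; φ = atan2(cos α + cos β, d − sin α − sin β) − atan2(2, p) = -0.110998 rad; t = (α − φ) mod 2π = 5.010669 rad, q = (β − φ) mod 2π = 5.967109 rad → L = 2.16·(5.010669 + 8.046608 + 5.967109) = 2.16·19.024386 = 41.092674 m
RLR: c = (6 − d² + 2cos(α−β) + 2d(sin α − sin β))/8 = -5.892424, |c| > 1 → infeasible
LRL: c = (6 − d² + 2cos(α−β) − 2d(sin α − sin β))/8 = -3.953962, |c| > 1 → infeasible
Shortest: LSR with L = 15.794091 m ≈ 15.7941 m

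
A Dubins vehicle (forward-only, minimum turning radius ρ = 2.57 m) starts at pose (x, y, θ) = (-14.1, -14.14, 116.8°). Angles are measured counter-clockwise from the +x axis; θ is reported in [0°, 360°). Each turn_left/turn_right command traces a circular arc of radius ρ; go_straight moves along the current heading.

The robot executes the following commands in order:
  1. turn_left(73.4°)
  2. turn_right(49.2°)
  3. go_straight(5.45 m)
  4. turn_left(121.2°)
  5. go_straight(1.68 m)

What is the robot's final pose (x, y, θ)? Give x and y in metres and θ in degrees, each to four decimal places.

set_pose: (x, y, θ) = (-14.1000, -14.1400, 116.8000°), ρ = 2.57
turn_left(73.4°): centre at ρ to the left, rotate +73.4° → (-16.8491, -12.7694, 190.2000°)
turn_right(49.2°): centre at ρ to the right, rotate −49.2° → (-18.9215, -12.2373, 141.0000°)
go_straight(5.45): x += 5.45·cos θ, y += 5.45·sin θ → (-23.1570, -8.8075, 141.0000°)
turn_left(121.2°): centre at ρ to the left, rotate +121.2° → (-27.3205, -10.4559, 262.2000°)
go_straight(1.68): x += 1.68·cos θ, y += 1.68·sin θ → (-27.5485, -12.1204, 262.2000°)

(-27.5485, -12.1204, 262.2000°)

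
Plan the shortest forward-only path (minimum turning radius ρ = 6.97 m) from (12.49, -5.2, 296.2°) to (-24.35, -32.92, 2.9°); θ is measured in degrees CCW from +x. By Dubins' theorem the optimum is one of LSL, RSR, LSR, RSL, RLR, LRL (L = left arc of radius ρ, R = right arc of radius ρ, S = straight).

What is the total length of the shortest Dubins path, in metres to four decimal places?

67.5456 m

Let ψ = atan2(Δy, Δx) = atan2(-27.72, -36.84) = -143.0406° be the start→goal bearing.
Normalize: d = |goal − start| / ρ = 46.104056/6.97 = 6.614642, α = (θ_start − ψ) mod 360° = 79.2406° = 1.383010 rad, β = (θ_goal − ψ) mod 360° = 145.9406° = 2.547144 rad.
Common terms: sin α = 0.982420, cos α = 0.186685, sin β = 0.560052, cos β = -0.828458, cos(α−β) = 0.395546, d² = 43.753492. Work in radians in the unit-radius frame; every candidate has L = ρ·(t + p + q).
LSL: p² = 2 + d² − 2cos(α−β) + 2d(sin α − sin β) = 50.550029; p = √p² = 7.109854; φ = atan2(cos β − cos α, d + sin α − sin β) = -0.143269 rad; t = (φ − α) mod 2π = 4.756906 rad, q = (β − φ) mod 2π = 2.690414 rad → L = 6.97·(4.756906 + 7.109854 + 2.690414) = 6.97·14.557174 = 101.463505 m
RSR: p² = 2 + d² − 2cos(α−β) + 2d(sin β − sin α) = 39.374772; p = √p² = 6.274932; φ = atan2(cos α − cos β, d − sin α + sin β) = 0.162492 rad; t = (α − φ) mod 2π = 1.220518 rad, q = (φ − β) mod 2π = 3.898532 rad → L = 6.97·(1.220518 + 6.274932 + 3.898532) = 6.97·11.393983 = 79.416060 m
LSR: p² = d² − 2 + 2cos(α−β) + 2d(sin α + sin β) = 62.950378; p = √p² = 7.934127; φ = atan2(−cos α − cos β, d + sin α + sin β) − atan2(−2, p) = 0.325446 rad; t = (φ − α) mod 2π = 5.225621 rad, q = (φ − β) mod 2π = 4.061487 rad → L = 6.97·(5.225621 + 7.934127 + 4.061487) = 6.97·17.221236 = 120.032013 m
RSL: p² = d² − 2 + 2cos(α−β) − 2d(sin α + sin β) = 22.138787; p = √p² = 4.705187; φ = atan2(cos α + cos β, d − sin α − sin β) − atan2(2, p) = -0.527783 rad; t = (α − φ) mod 2π = 1.910793 rad, q = (β − φ) mod 2π = 3.074928 rad → L = 6.97·(1.910793 + 4.705187 + 3.074928) = 6.97·9.690908 = 67.545629 m
RLR: c = (6 − d² + 2cos(α−β) + 2d(sin α − sin β))/8 = -3.921847, |c| > 1 → infeasible
LRL: c = (6 − d² + 2cos(α−β) − 2d(sin α − sin β))/8 = -5.318754, |c| > 1 → infeasible
Shortest: RSL with L = 67.545629 m ≈ 67.5456 m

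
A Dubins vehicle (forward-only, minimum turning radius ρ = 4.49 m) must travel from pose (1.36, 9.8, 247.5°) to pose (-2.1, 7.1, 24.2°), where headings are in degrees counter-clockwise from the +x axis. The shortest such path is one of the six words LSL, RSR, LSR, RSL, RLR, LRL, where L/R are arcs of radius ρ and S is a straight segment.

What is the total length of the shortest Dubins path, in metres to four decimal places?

Let ψ = atan2(Δy, Δx) = atan2(-2.70, -3.46) = -142.0334° be the start→goal bearing.
Normalize: d = |goal − start| / ρ = 4.388804/4.49 = 0.977462, α = (θ_start − ψ) mod 360° = 29.5334° = 0.515455 rad, β = (θ_goal − ψ) mod 360° = 166.2334° = 2.901320 rad.
Common terms: sin α = 0.492931, cos α = 0.870068, sin β = 0.237967, cos β = -0.971273, cos(α−β) = -0.727773, d² = 0.955432. Work in radians in the unit-radius frame; every candidate has L = ρ·(t + p + q).
LSL: p² = 2 + d² − 2cos(α−β) + 2d(sin α − sin β) = 4.909413; p = √p² = 2.215719; φ = atan2(cos β − cos α, d + sin α − sin β) = -0.980967 rad; t = (φ − α) mod 2π = 4.786763 rad, q = (β − φ) mod 2π = 3.882287 rad → L = 4.49·(4.786763 + 2.215719 + 3.882287) = 4.49·10.884770 = 48.872617 m
RSR: p² = 2 + d² − 2cos(α−β) + 2d(sin β − sin α) = 3.912542; p = √p² = 1.978015; φ = atan2(cos α − cos β, d − sin α + sin β) = 1.196880 rad; t = (α − φ) mod 2π = 5.601761 rad, q = (φ − β) mod 2π = 4.578745 rad → L = 4.49·(5.601761 + 1.978015 + 4.578745) = 4.49·12.158520 = 54.591756 m
LSR: p² = d² − 2 + 2cos(α−β) + 2d(sin α + sin β) = -1.071264 < 0 → infeasible
RSL: p² = d² − 2 + 2cos(α−β) − 2d(sin α + sin β) = -3.928964 < 0 → infeasible
RLR: c = (6 − d² + 2cos(α−β) + 2d(sin α − sin β))/8 = 0.510932; p = 2π − arccos c = 5.248658 rad; φ = atan2(cos α − cos β, d − sin α + sin β) = 1.196880 rad; t = (α − φ + p/2) mod 2π = 1.942905 rad, q = (α − β − t + p) mod 2π = 0.919888 rad → L = 4.49·(1.942905 + 5.248658 + 0.919888) = 4.49·8.111451 = 36.420414 m
LRL: c = (6 − d² + 2cos(α−β) − 2d(sin α − sin β))/8 = 0.386323; p = 2π − arccos c = 5.109031 rad; φ = atan2(cos β − cos α, d + sin α − sin β) = -0.980967 rad; t = (φ − α + p/2) mod 2π = 1.058093 rad, q = (β − α − t + p) mod 2π = 0.153618 rad → L = 4.49·(1.058093 + 5.109031 + 0.153618) = 4.49·6.320742 = 28.380132 m
Shortest: LRL with L = 28.380132 m ≈ 28.3801 m

28.3801 m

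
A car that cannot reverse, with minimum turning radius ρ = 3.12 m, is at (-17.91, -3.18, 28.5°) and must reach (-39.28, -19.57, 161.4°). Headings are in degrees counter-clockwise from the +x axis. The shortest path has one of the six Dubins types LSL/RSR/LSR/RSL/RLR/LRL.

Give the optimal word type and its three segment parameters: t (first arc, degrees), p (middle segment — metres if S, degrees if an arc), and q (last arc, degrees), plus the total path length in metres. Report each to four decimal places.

Let ψ = atan2(Δy, Δx) = atan2(-16.39, -21.37) = -142.5131° be the start→goal bearing.
Normalize: d = |goal − start| / ρ = 26.931561/3.12 = 8.631911, α = (θ_start − ψ) mod 360° = 171.0131° = 2.984742 rad, β = (θ_goal − ψ) mod 360° = 303.9131° = 5.304285 rad.
Common terms: sin α = 0.156208, cos α = -0.987724, sin β = -0.829884, cos β = 0.557935, cos(α−β) = -0.680721, d² = 74.509882. Work in radians in the unit-radius frame; every candidate has L = ρ·(t + p + q).
LSL: p² = 2 + d² − 2cos(α−β) + 2d(sin α − sin β) = 94.895051; p = √p² = 9.741409; φ = atan2(cos β − cos α, d + sin α − sin β) = 0.159342 rad; t = (φ − α) mod 2π = 3.457786 rad, q = (β − φ) mod 2π = 5.144942 rad → L = 3.12·(3.457786 + 9.741409 + 5.144942) = 3.12·18.344137 = 57.233707 m
RSR: p² = 2 + d² − 2cos(α−β) + 2d(sin β − sin α) = 60.847597; p = √p² = 7.800487; φ = atan2(cos α − cos β, d − sin α + sin β) = -0.199469 rad; t = (α − φ) mod 2π = 3.184211 rad, q = (φ − β) mod 2π = 0.779431 rad → L = 3.12·(3.184211 + 7.800487 + 0.779431) = 3.12·11.764130 = 36.704085 m
LSR: p² = d² − 2 + 2cos(α−β) + 2d(sin α + sin β) = 59.518213; p = √p² = 7.714805; φ = atan2(−cos α − cos β, d + sin α + sin β) − atan2(−2, p) = 0.307611 rad; t = (φ − α) mod 2π = 3.606054 rad, q = (φ − β) mod 2π = 1.286511 rad → L = 3.12·(3.606054 + 7.714805 + 1.286511) = 3.12·12.607370 = 39.334996 m
RSL: p² = d² − 2 + 2cos(α−β) − 2d(sin α + sin β) = 82.778668; p = √p² = 9.098278; φ = atan2(cos α + cos β, d − sin α − sin β) − atan2(2, p) = -0.262534 rad; t = (α − φ) mod 2π = 3.247276 rad, q = (β − φ) mod 2π = 5.566818 rad → L = 3.12·(3.247276 + 9.098278 + 5.566818) = 3.12·17.912372 = 55.886602 m
RLR: c = (6 − d² + 2cos(α−β) + 2d(sin α − sin β))/8 = -6.605950, |c| > 1 → infeasible
LRL: c = (6 − d² + 2cos(α−β) − 2d(sin α − sin β))/8 = -10.861881, |c| > 1 → infeasible
Shortest: RSR with L = 36.704085 m ≈ 36.7041 m
Convert RSR to answer units (arcs ×180/π): t = 3.184211·180/π = 182.4419°, p = ρ·p = 3.12·7.800487 = 24.3375 m, q = 0.779431·180/π = 44.6581°, L = 36.7041 m.

RSR: t = 182.4419°, p = 24.3375 m, q = 44.6581°, L = 36.7041 m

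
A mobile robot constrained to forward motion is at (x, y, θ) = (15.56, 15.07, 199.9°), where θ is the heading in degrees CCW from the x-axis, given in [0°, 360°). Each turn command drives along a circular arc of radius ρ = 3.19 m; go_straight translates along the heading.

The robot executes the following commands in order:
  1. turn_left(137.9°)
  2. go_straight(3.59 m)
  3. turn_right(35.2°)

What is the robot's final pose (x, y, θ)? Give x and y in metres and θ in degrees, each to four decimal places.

(20.2465, 6.5257, 302.6000°)

set_pose: (x, y, θ) = (15.5600, 15.0700, 199.9000°), ρ = 3.19
turn_left(137.9°): centre at ρ to the left, rotate +137.9° → (15.4405, 9.1170, 337.8000°)
go_straight(3.59): x += 3.59·cos θ, y += 3.59·sin θ → (18.7644, 7.7605, 337.8000°)
turn_right(35.2°): centre at ρ to the right, rotate −35.2° → (20.2465, 6.5257, 302.6000°)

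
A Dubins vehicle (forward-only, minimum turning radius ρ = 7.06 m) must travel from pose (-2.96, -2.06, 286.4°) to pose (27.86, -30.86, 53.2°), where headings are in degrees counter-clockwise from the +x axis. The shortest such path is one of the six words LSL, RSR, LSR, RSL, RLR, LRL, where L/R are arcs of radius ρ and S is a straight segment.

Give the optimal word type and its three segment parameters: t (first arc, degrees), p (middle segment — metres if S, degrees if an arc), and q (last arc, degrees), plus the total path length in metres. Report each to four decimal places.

LSL: t = 18.3002°, p = 32.3110 m, q = 108.4998°, L = 47.9353 m

Let ψ = atan2(Δy, Δx) = atan2(-28.80, 30.82) = -43.0595° be the start→goal bearing.
Normalize: d = |goal − start| / ρ = 42.181897/7.06 = 5.974773, α = (θ_start − ψ) mod 360° = 329.4595° = 5.750153 rad, β = (θ_goal − ψ) mod 360° = 96.2595° = 1.680045 rad.
Common terms: sin α = -0.508147, cos α = 0.861270, sin β = 0.994038, cos β = -0.109032, cos(α−β) = -0.599024, d² = 35.697911. Work in radians in the unit-radius frame; every candidate has L = ρ·(t + p + q).
LSL: p² = 2 + d² − 2cos(α−β) + 2d(sin α − sin β) = 20.945521; p = √p² = 4.576628; φ = atan2(cos β − cos α, d + sin α − sin β) = -0.213634 rad; t = (φ − α) mod 2π = 0.319399 rad, q = (β − φ) mod 2π = 1.893679 rad → L = 7.06·(0.319399 + 4.576628 + 1.893679) = 7.06·6.789705 = 47.935319 m
RSR: p² = 2 + d² − 2cos(α−β) + 2d(sin β − sin α) = 56.846395; p = √p² = 7.539655; φ = atan2(cos α − cos β, d − sin α + sin β) = 0.129051 rad; t = (α − φ) mod 2π = 5.621102 rad, q = (φ − β) mod 2π = 4.732191 rad → L = 7.06·(5.621102 + 7.539655 + 4.732191) = 7.06·17.892948 = 126.324213 m
LSR: p² = d² − 2 + 2cos(α−β) + 2d(sin α + sin β) = 38.306039; p = √p² = 6.189187; φ = atan2(−cos α − cos β, d + sin α + sin β) − atan2(−2, p) = 0.196641 rad; t = (φ − α) mod 2π = 0.729673 rad, q = (φ − β) mod 2π = 4.799781 rad → L = 7.06·(0.729673 + 6.189187 + 4.799781) = 7.06·11.718642 = 82.733609 m
RSL: p² = d² − 2 + 2cos(α−β) − 2d(sin α + sin β) = 26.693689; p = √p² = 5.166594; φ = atan2(cos α + cos β, d − sin α − sin β) − atan2(2, p) = -0.233139 rad; t = (α − φ) mod 2π = 5.983292 rad, q = (β − φ) mod 2π = 1.913184 rad → L = 7.06·(5.983292 + 5.166594 + 1.913184) = 7.06·13.063070 = 92.225273 m
RLR: c = (6 − d² + 2cos(α−β) + 2d(sin α − sin β))/8 = -6.105799, |c| > 1 → infeasible
LRL: c = (6 − d² + 2cos(α−β) − 2d(sin α − sin β))/8 = -1.618190, |c| > 1 → infeasible
Shortest: LSL with L = 47.935319 m ≈ 47.9353 m
Convert LSL to answer units (arcs ×180/π): t = 0.319399·180/π = 18.3002°, p = ρ·p = 7.06·4.576628 = 32.3110 m, q = 1.893679·180/π = 108.4998°, L = 47.9353 m.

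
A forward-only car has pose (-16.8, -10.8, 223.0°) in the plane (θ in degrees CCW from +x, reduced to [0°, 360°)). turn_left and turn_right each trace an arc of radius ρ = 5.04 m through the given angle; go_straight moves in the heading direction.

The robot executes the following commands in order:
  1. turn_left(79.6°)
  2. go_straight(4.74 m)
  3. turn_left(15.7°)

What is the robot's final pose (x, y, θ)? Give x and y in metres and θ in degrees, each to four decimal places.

(-14.1617, -22.2423, 318.3000°)

set_pose: (x, y, θ) = (-16.8000, -10.8000, 223.0000°), ρ = 5.04
turn_left(79.6°): centre at ρ to the left, rotate +79.6° → (-17.6087, -17.2014, 302.6000°)
go_straight(4.74): x += 4.74·cos θ, y += 4.74·sin θ → (-15.0549, -21.1947, 302.6000°)
turn_left(15.7°): centre at ρ to the left, rotate +15.7° → (-14.1617, -22.2423, 318.3000°)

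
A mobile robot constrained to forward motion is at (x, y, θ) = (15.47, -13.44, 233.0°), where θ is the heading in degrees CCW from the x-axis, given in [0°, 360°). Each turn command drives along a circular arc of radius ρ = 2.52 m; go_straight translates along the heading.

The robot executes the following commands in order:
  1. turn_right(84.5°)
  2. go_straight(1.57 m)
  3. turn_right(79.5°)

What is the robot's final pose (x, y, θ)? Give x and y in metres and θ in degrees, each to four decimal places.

(9.7662, -10.2000, 69.0000°)

set_pose: (x, y, θ) = (15.4700, -13.4400, 233.0000°), ρ = 2.52
turn_right(84.5°): centre at ρ to the right, rotate −84.5° → (12.1407, -14.0721, 148.5000°)
go_straight(1.57): x += 1.57·cos θ, y += 1.57·sin θ → (10.8021, -13.2518, 148.5000°)
turn_right(79.5°): centre at ρ to the right, rotate −79.5° → (9.7662, -10.2000, 69.0000°)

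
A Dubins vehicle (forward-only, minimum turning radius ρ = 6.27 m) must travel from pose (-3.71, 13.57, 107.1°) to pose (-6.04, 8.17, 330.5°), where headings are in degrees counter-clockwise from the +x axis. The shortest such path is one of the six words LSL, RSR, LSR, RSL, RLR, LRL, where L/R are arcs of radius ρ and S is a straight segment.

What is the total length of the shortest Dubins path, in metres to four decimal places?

Let ψ = atan2(Δy, Δx) = atan2(-5.40, -2.33) = -113.3393° be the start→goal bearing.
Normalize: d = |goal − start| / ρ = 5.881233/6.27 = 0.937996, α = (θ_start − ψ) mod 360° = 220.4393° = 3.847392 rad, β = (θ_goal − ψ) mod 360° = 83.8393° = 1.463272 rad.
Common terms: sin α = -0.648642, cos α = -0.761094, sin β = 0.994225, cos β = 0.107317, cos(α−β) = -0.726575, d² = 0.879836. Work in radians in the unit-radius frame; every candidate has L = ρ·(t + p + q).
LSL: p² = 2 + d² − 2cos(α−β) + 2d(sin α − sin β) = 1.250981; p = √p² = 1.118473; φ = atan2(cos β − cos α, d + sin α − sin β) = 2.252618 rad; t = (φ − α) mod 2π = 4.688412 rad, q = (β − φ) mod 2π = 5.493839 rad → L = 6.27·(4.688412 + 1.118473 + 5.493839) = 6.27·11.300723 = 70.855536 m
RSR: p² = 2 + d² − 2cos(α−β) + 2d(sin β − sin α) = 7.414989; p = √p² = 2.723048; φ = atan2(cos α − cos β, d − sin α + sin β) = -0.324581 rad; t = (α − φ) mod 2π = 4.171972 rad, q = (φ − β) mod 2π = 4.495333 rad → L = 6.27·(4.171972 + 2.723048 + 4.495333) = 6.27·11.390353 = 71.417513 m
LSR: p² = d² − 2 + 2cos(α−β) + 2d(sin α + sin β) = -1.925003 < 0 → infeasible
RSL: p² = d² − 2 + 2cos(α−β) − 2d(sin α + sin β) = -3.221624 < 0 → infeasible
RLR: c = (6 − d² + 2cos(α−β) + 2d(sin α − sin β))/8 = 0.073126; p = 2π − arccos c = 4.785581 rad; φ = atan2(cos α − cos β, d − sin α + sin β) = -0.324581 rad; t = (α − φ + p/2) mod 2π = 0.281577 rad, q = (α − β − t + p) mod 2π = 0.604938 rad → L = 6.27·(0.281577 + 4.785581 + 0.604938) = 6.27·5.672096 = 35.564040 m
LRL: c = (6 − d² + 2cos(α−β) − 2d(sin α − sin β))/8 = 0.843627; p = 2π − arccos c = 5.716393 rad; φ = atan2(cos β − cos α, d + sin α − sin β) = 2.252618 rad; t = (φ − α + p/2) mod 2π = 1.263423 rad, q = (β − α − t + p) mod 2π = 2.068850 rad → L = 6.27·(1.263423 + 5.716393 + 2.068850) = 6.27·9.048665 = 56.735132 m
Shortest: RLR with L = 35.564040 m ≈ 35.5640 m

35.5640 m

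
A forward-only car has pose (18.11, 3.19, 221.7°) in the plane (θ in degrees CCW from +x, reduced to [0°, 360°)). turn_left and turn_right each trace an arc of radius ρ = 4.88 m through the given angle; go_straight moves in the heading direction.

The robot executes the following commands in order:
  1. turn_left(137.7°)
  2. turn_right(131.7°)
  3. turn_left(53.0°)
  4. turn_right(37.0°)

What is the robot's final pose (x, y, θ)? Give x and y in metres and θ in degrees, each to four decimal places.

(23.2575, -20.7560, 243.7000°)

set_pose: (x, y, θ) = (18.1100, 3.1900, 221.7000°), ρ = 4.88
turn_left(137.7°): centre at ρ to the left, rotate +137.7° → (21.3052, -5.3333, 359.4000°)
turn_right(131.7°): centre at ρ to the right, rotate −131.7° → (24.8635, -13.4974, 227.7000°)
turn_left(53.0°): centre at ρ to the left, rotate +53.0° → (23.6778, -17.6877, 280.7000°)
turn_right(37.0°): centre at ρ to the right, rotate −37.0° → (23.2575, -20.7560, 243.7000°)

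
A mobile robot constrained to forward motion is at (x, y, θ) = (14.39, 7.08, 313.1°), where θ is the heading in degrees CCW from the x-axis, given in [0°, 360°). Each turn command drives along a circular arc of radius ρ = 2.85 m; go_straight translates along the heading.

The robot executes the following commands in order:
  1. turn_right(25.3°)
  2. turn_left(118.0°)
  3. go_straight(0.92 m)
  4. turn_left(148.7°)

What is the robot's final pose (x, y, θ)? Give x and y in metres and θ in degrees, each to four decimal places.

set_pose: (x, y, θ) = (14.3900, 7.0800, 313.1000°), ρ = 2.85
turn_right(25.3°): centre at ρ to the right, rotate −25.3° → (15.0226, 6.0039, 287.8000°)
turn_left(118.0°): centre at ρ to the left, rotate +118.0° → (19.7794, 4.8882, 405.8000° ≡ 45.8000°)
go_straight(0.92): x += 0.92·cos θ, y += 0.92·sin θ → (20.4208, 5.5478, 45.8000°)
turn_left(148.7°): centre at ρ to the left, rotate +148.7° → (17.6640, 10.2939, 194.5000°)

(17.6640, 10.2939, 194.5000°)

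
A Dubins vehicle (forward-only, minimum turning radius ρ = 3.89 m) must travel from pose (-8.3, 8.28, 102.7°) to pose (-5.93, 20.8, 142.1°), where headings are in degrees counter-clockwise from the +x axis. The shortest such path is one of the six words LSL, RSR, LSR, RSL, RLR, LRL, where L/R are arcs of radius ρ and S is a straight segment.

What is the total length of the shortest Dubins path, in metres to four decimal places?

14.0125 m

Let ψ = atan2(Δy, Δx) = atan2(12.52, 2.37) = 79.2809° be the start→goal bearing.
Normalize: d = |goal − start| / ρ = 12.742343/3.89 = 3.275667, α = (θ_start − ψ) mod 360° = 23.4191° = 0.408740 rad, β = (θ_goal − ψ) mod 360° = 62.8191° = 1.096400 rad.
Common terms: sin α = 0.397454, cos α = 0.917622, sin β = 0.889569, cos β = 0.456802, cos(α−β) = 0.772734, d² = 10.729991. Work in radians in the unit-radius frame; every candidate has L = ρ·(t + p + q).
LSL: p² = 2 + d² − 2cos(α−β) + 2d(sin α − sin β) = 7.960515; p = √p² = 2.821438; φ = atan2(cos β − cos α, d + sin α − sin β) = -0.164063 rad; t = (φ − α) mod 2π = 5.710382 rad, q = (β − φ) mod 2π = 1.260463 rad → L = 3.89·(5.710382 + 2.821438 + 1.260463) = 3.89·9.792284 = 38.091983 m
RSR: p² = 2 + d² − 2cos(α−β) + 2d(sin β − sin α) = 14.408533; p = √p² = 3.795857; φ = atan2(cos α − cos β, d − sin α + sin β) = 0.121701 rad; t = (α − φ) mod 2π = 0.287039 rad, q = (φ − β) mod 2π = 5.308486 rad → L = 3.89·(0.287039 + 3.795857 + 5.308486) = 3.89·9.391383 = 36.532480 m
LSR: p² = d² − 2 + 2cos(α−β) + 2d(sin α + sin β) = 18.707170; p = √p² = 4.325179; φ = atan2(−cos α − cos β, d + sin α + sin β) − atan2(−2, p) = 0.140539 rad; t = (φ − α) mod 2π = 6.014984 rad, q = (φ − β) mod 2π = 5.327324 rad → L = 3.89·(6.014984 + 4.325179 + 5.327324) = 3.89·15.667487 = 60.946525 m
RSL: p² = d² − 2 + 2cos(α−β) − 2d(sin α + sin β) = 1.843746; p = √p² = 1.357846; φ = atan2(cos α + cos β, d − sin α − sin β) − atan2(2, p) = -0.369604 rad; t = (α − φ) mod 2π = 0.778345 rad, q = (β − φ) mod 2π = 1.466004 rad → L = 3.89·(0.778345 + 1.357846 + 1.466004) = 3.89·3.602195 = 14.012538 m
RLR: c = (6 − d² + 2cos(α−β) + 2d(sin α − sin β))/8 = -0.801067; p = 2π − arccos c = 3.783314 rad; φ = atan2(cos α − cos β, d − sin α + sin β) = 0.121701 rad; t = (α − φ + p/2) mod 2π = 2.178696 rad, q = (α − β − t + p) mod 2π = 0.916958 rad → L = 3.89·(2.178696 + 3.783314 + 0.916958) = 3.89·6.878968 = 26.759186 m
LRL: c = (6 − d² + 2cos(α−β) − 2d(sin α − sin β))/8 = 0.004936; p = 2π − arccos c = 4.717325 rad; φ = atan2(cos β − cos α, d + sin α − sin β) = -0.164063 rad; t = (φ − α + p/2) mod 2π = 1.785859 rad, q = (β − α − t + p) mod 2π = 3.619126 rad → L = 3.89·(1.785859 + 4.717325 + 3.619126) = 3.89·10.122309 = 39.375782 m
Shortest: RSL with L = 14.012538 m ≈ 14.0125 m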